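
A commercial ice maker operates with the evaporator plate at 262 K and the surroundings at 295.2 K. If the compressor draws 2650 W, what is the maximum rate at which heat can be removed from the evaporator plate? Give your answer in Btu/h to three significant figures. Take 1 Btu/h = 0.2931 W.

The reservoir spacing is ΔT = 295.2 − 262 = 33.20 K.
COP_Carnot = T_C/ΔT = 262.00/33.20 = 7.892.
Q̇_max = COP_Carnot × Ẇ = 7.892 × 2650 W = 20910 W = 71350 Btu/h.

71300 Btu/h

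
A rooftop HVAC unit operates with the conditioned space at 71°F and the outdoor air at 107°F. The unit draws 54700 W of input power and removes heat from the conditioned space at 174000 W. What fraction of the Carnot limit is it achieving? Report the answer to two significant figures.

COP_actual = Q̇_C/Ẇ = 174000/54700 = 3.181.
In absolute terms T_C = 294.82 K and T_H = 314.82 K, so ΔT = 20.00 K.
COP_Carnot = T_C/ΔT = 294.82/20.00 = 14.74.
η_II = COP_actual/COP_Carnot = 3.181/14.74 = 0.2158.

0.22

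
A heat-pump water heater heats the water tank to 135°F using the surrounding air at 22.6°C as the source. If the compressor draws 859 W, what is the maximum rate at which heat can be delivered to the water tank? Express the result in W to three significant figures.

In absolute terms T_C = 295.75 K and T_H = 330.37 K, so ΔT = 34.62 K.
COP_Carnot = T_H/ΔT = 330.37/34.62 = 9.542.
Q̇_max = COP_Carnot × Ẇ = 9.542 × 859.0 W = 8197 W.

8200 W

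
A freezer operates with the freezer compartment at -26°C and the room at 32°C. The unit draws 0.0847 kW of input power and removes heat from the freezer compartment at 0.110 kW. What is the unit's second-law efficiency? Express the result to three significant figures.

0.305

COP_actual = Q̇_C/Ẇ = 0.1100/0.08470 = 1.299.
In absolute terms T_C = 247.15 K and T_H = 305.15 K, so ΔT = 58.00 K.
COP_Carnot = T_C/ΔT = 247.15/58.00 = 4.261.
η_II = COP_actual/COP_Carnot = 1.299/4.261 = 0.3048.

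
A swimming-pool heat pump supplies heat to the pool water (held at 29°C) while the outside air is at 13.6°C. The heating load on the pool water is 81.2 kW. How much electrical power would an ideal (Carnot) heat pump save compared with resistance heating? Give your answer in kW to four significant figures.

In absolute terms T_C = 286.75 K and T_H = 302.15 K, so ΔT = 15.40 K.
COP_Carnot = T_H/ΔT = 302.15/15.40 = 19.62.
Resistance heating needs Ẇ_res = Q̇_H = 81.20 kW; the reversible heat pump needs only Ẇ_hp = Q̇_H/COP = 4.139 kW.
Saving = 81.20 − 4.139 = 77.06 kW.

77.06 kW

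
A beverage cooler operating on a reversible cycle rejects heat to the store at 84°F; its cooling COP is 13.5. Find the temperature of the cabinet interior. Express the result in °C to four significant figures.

For a Carnot refrigerator COP_R = T_C/(T_H − T_C), so T_C = COP·T_H/(1 + COP).
With T_H = 302.04 K, T_C = 13.5 × 302.04/14.50 = 281.21 K.
Converting, 281.21 K = 8.06°C.

8.059 °C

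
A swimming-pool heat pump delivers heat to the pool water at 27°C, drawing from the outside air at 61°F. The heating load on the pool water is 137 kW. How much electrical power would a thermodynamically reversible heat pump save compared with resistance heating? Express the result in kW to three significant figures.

132 kW

In absolute terms T_C = 289.26 K and T_H = 300.15 K, so ΔT = 10.89 K.
COP_Carnot = T_H/ΔT = 300.15/10.89 = 27.56.
Resistance heating needs Ẇ_res = Q̇_H = 137.0 kW; the reversible heat pump needs only Ẇ_hp = Q̇_H/COP = 4.970 kW.
Saving = 137.0 − 4.970 = 132.0 kW.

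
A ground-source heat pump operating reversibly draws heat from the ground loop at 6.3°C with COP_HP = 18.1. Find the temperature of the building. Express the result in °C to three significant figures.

22.6 °C

COP_HP = T_H/(T_H − T_C) rearranges to T_H = COP·T_C/(COP − 1).
With T_C = 279.45 K, T_H = 18.1 × 279.45/17.10 = 295.79 K.
Converting, 295.79 K = 22.64°C.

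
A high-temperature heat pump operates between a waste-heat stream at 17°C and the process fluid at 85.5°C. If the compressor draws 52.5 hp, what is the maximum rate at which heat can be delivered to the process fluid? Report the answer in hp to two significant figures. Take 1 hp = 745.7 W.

270 hp

In absolute terms T_C = 290.15 K and T_H = 358.65 K, so ΔT = 68.50 K.
COP_Carnot = T_H/ΔT = 358.65/68.50 = 5.236.
Q̇_max = COP_Carnot × Ẇ = 5.236 × 52.50 hp = 274.9 hp.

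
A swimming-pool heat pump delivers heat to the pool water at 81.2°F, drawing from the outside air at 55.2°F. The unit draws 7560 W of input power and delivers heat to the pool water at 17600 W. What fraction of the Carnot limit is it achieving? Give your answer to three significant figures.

COP_actual = Q̇_H/Ẇ = 17600/7560 = 2.328.
In absolute terms T_C = 286.04 K and T_H = 300.48 K, so ΔT = 14.44 K.
COP_Carnot = T_H/ΔT = 300.48/14.44 = 20.80.
η_II = COP_actual/COP_Carnot = 2.328/20.80 = 0.1119.

0.112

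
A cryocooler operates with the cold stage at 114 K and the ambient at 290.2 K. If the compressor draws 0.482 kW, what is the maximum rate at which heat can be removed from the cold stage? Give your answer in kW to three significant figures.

0.312 kW

The reservoir spacing is ΔT = 290.2 − 114 = 176.2 K.
COP_Carnot = T_C/ΔT = 114.00/176.2 = 0.6470.
Q̇_max = COP_Carnot × Ẇ = 0.6470 × 0.4820 kW = 0.3119 kW.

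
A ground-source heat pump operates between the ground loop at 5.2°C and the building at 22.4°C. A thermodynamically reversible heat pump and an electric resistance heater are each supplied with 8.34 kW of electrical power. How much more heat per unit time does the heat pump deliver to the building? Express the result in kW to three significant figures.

In absolute terms T_C = 278.35 K and T_H = 295.55 K, so ΔT = 17.20 K.
COP_Carnot = T_H/ΔT = 295.55/17.20 = 17.18.
The heat pump delivers Q̇_H = COP × Ẇ = 143.3 kW; the resistance heater delivers Ẇ = 8.340 kW.
Extra = (COP − 1)·Ẇ = 135.0 kW.

135 kW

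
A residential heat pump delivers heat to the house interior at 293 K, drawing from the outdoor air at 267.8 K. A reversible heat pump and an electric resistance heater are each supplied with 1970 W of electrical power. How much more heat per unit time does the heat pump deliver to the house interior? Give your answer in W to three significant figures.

The reservoir spacing is ΔT = 293 − 267.8 = 25.20 K.
COP_Carnot = T_H/ΔT = 293.00/25.20 = 11.63.
The heat pump delivers Q̇_H = COP × Ẇ = 22910 W; the resistance heater delivers Ẇ = 1970 W.
Extra = (COP − 1)·Ẇ = 20940 W.

20900 W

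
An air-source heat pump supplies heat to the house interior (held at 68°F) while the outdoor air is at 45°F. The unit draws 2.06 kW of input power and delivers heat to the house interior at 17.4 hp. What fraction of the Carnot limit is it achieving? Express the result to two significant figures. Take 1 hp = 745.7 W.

0.27

Converting, Q̇_H = 17.40 hp = 12.98 kW, so COP_actual = Q̇_H/Ẇ = 12.98/2.060 = 6.299.
In absolute terms T_C = 280.37 K and T_H = 293.15 K, so ΔT = 12.78 K.
COP_Carnot = T_H/ΔT = 293.15/12.78 = 22.94.
η_II = COP_actual/COP_Carnot = 6.299/22.94 = 0.2745.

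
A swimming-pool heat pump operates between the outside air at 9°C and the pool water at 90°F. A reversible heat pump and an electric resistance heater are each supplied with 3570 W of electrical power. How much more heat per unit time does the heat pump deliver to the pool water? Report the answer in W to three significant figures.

In absolute terms T_C = 282.15 K and T_H = 305.37 K, so ΔT = 23.22 K.
COP_Carnot = T_H/ΔT = 305.37/23.22 = 13.15.
The heat pump delivers Q̇_H = COP × Ẇ = 46950 W; the resistance heater delivers Ẇ = 3570 W.
Extra = (COP − 1)·Ẇ = 43380 W.

43400 W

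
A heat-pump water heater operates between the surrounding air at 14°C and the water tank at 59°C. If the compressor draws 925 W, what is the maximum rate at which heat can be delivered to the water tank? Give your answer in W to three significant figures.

6830 W

In absolute terms T_C = 287.15 K and T_H = 332.15 K, so ΔT = 45.00 K.
COP_Carnot = T_H/ΔT = 332.15/45.00 = 7.381.
Q̇_max = COP_Carnot × Ẇ = 7.381 × 925.0 W = 6828 W.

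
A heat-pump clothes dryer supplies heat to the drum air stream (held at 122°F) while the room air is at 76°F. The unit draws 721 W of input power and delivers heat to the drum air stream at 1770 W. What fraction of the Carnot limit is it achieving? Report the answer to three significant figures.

COP_actual = Q̇_H/Ẇ = 1770/721.0 = 2.455.
In absolute terms T_C = 297.59 K and T_H = 323.15 K, so ΔT = 25.56 K.
COP_Carnot = T_H/ΔT = 323.15/25.56 = 12.65.
η_II = COP_actual/COP_Carnot = 2.455/12.65 = 0.1941.

0.194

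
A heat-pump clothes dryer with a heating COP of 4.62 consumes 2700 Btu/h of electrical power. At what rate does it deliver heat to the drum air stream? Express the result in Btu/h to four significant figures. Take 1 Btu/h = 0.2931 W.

12470 Btu/h

Q̇_H = COP_HP × Ẇ = 4.62 × 2700 = 12470 Btu/h.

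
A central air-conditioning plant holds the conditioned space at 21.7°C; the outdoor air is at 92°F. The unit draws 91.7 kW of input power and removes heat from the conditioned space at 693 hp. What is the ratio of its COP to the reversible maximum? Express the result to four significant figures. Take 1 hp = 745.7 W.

Converting, Q̇_C = 693.0 hp = 516.8 kW, so COP_actual = Q̇_C/Ẇ = 516.8/91.70 = 5.635.
In absolute terms T_C = 294.85 K and T_H = 306.48 K, so ΔT = 11.63 K.
COP_Carnot = T_C/ΔT = 294.85/11.63 = 25.35.
η_II = COP_actual/COP_Carnot = 5.635/25.35 = 0.2223.

0.2223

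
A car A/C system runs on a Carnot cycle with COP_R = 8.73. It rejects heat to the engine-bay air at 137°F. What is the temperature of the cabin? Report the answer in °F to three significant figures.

For a Carnot refrigerator COP_R = T_C/(T_H − T_C), so T_C = COP·T_H/(1 + COP).
With T_H = 331.48 K, T_C = 8.73 × 331.48/9.730 = 297.42 K.
Converting, 297.42 K = 75.68°F.

75.7 °F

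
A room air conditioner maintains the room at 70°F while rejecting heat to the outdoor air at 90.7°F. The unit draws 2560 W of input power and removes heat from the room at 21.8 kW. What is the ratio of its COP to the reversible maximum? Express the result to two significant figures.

Converting, Q̇_C = 21.80 kW = 21800 W, so COP_actual = Q̇_C/Ẇ = 21800/2560 = 8.516.
In absolute terms T_C = 294.26 K and T_H = 305.76 K, so ΔT = 11.50 K.
COP_Carnot = T_C/ΔT = 294.26/11.50 = 25.59.
η_II = COP_actual/COP_Carnot = 8.516/25.59 = 0.3328.

0.33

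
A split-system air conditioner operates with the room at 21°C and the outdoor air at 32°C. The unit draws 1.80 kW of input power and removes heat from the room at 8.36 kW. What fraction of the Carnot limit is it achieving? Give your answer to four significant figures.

COP_actual = Q̇_C/Ẇ = 8.360/1.800 = 4.644.
In absolute terms T_C = 294.15 K and T_H = 305.15 K, so ΔT = 11.00 K.
COP_Carnot = T_C/ΔT = 294.15/11.00 = 26.74.
η_II = COP_actual/COP_Carnot = 4.644/26.74 = 0.1737.

0.1737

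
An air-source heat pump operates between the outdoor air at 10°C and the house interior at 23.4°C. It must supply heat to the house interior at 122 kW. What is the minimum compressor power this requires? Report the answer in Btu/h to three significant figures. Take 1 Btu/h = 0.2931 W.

In absolute terms T_C = 283.15 K and T_H = 296.55 K, so ΔT = 13.40 K.
COP_Carnot = T_H/ΔT = 296.55/13.40 = 22.13.
Ẇ_min = Q̇/COP_Carnot = 122.0/22.13 = 5.513 kW = 18810 Btu/h.

18800 Btu/h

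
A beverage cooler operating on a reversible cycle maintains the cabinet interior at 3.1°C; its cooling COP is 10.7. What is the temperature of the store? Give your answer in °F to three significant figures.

COP_R = T_C/(T_H − T_C) gives T_H − T_C = T_C/COP.
With T_C = 276.25 K, T_H = 276.25 × (1 + 1/10.7) = 302.07 K.
Converting, 302.07 K = 84.05°F.

84.1 °F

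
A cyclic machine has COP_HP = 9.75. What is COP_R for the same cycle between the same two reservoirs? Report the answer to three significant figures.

8.75

Since Q_H = Q_C + W for any cycle, COP_R = Q_C/W = Q_H/W − 1.
COP_R = 9.75 − 1 = 8.75.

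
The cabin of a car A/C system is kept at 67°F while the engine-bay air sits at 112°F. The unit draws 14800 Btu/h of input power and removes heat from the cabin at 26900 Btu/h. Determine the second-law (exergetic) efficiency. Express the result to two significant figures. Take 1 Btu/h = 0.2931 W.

COP_actual = Q̇_C/Ẇ = 26900/14800 = 1.818.
In absolute terms T_C = 292.59 K and T_H = 317.59 K, so ΔT = 25.00 K.
COP_Carnot = T_C/ΔT = 292.59/25.00 = 11.70.
η_II = COP_actual/COP_Carnot = 1.818/11.70 = 0.1553.

0.16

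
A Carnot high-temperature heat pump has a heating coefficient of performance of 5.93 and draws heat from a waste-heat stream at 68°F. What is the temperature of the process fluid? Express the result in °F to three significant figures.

COP_HP = T_H/(T_H − T_C) rearranges to T_H = COP·T_C/(COP − 1).
With T_C = 293.15 K, T_H = 5.93 × 293.15/4.930 = 352.61 K.
Converting, 352.61 K = 175.03°F.

175 °F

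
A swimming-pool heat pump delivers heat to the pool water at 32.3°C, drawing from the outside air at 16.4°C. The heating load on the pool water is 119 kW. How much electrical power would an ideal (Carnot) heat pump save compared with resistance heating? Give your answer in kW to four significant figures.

In absolute terms T_C = 289.55 K and T_H = 305.45 K, so ΔT = 15.90 K.
COP_Carnot = T_H/ΔT = 305.45/15.90 = 19.21.
Resistance heating needs Ẇ_res = Q̇_H = 119.0 kW; the reversible heat pump needs only Ẇ_hp = Q̇_H/COP = 6.194 kW.
Saving = 119.0 − 6.194 = 112.8 kW.

112.8 kW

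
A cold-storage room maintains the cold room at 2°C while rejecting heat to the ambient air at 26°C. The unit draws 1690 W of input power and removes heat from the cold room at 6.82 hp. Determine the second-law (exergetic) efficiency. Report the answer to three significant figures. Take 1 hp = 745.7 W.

0.262

Converting, Q̇_C = 6.820 hp = 5086 W, so COP_actual = Q̇_C/Ẇ = 5086/1690 = 3.009.
In absolute terms T_C = 275.15 K and T_H = 299.15 K, so ΔT = 24.00 K.
COP_Carnot = T_C/ΔT = 275.15/24.00 = 11.46.
η_II = COP_actual/COP_Carnot = 3.009/11.46 = 0.2625.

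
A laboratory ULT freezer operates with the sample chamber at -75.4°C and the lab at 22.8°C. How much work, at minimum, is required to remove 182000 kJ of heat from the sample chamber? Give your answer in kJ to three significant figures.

90400 kJ

In absolute terms T_C = 197.75 K and T_H = 295.95 K, so ΔT = 98.20 K.
The reversible limit is COP_R = T_C/ΔT = 2.014, so W_min = Q_C/COP = Q_C·ΔT/T_C.
W_min = 182000 × 98.20/197.75 = 90380 kJ.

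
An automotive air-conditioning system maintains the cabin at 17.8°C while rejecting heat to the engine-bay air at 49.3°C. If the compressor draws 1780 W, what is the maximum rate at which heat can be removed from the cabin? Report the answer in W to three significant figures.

16400 W

In absolute terms T_C = 290.95 K and T_H = 322.45 K, so ΔT = 31.50 K.
COP_Carnot = T_C/ΔT = 290.95/31.50 = 9.237.
Q̇_max = COP_Carnot × Ẇ = 9.237 × 1780 W = 16440 W.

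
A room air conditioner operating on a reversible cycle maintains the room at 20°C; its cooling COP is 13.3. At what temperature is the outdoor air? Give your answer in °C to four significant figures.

COP_R = T_C/(T_H − T_C) gives T_H − T_C = T_C/COP.
With T_C = 293.15 K, T_H = 293.15 × (1 + 1/13.3) = 315.19 K.
Converting, 315.19 K = 42.04°C.

42.04 °C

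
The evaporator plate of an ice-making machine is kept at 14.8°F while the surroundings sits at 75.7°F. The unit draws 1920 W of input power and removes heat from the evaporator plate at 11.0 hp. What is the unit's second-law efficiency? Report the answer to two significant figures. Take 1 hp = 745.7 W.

0.55

Converting, Q̇_C = 11.00 hp = 8203 W, so COP_actual = Q̇_C/Ẇ = 8203/1920 = 4.272.
In absolute terms T_C = 263.59 K and T_H = 297.43 K, so ΔT = 33.83 K.
COP_Carnot = T_C/ΔT = 263.59/33.83 = 7.791.
η_II = COP_actual/COP_Carnot = 4.272/7.791 = 0.5484.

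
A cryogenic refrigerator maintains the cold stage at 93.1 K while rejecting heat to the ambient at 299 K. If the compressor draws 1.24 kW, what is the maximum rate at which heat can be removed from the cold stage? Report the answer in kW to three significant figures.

0.561 kW

The reservoir spacing is ΔT = 299 − 93.1 = 205.9 K.
COP_Carnot = T_C/ΔT = 93.10/205.9 = 0.4522.
Q̇_max = COP_Carnot × Ẇ = 0.4522 × 1.240 kW = 0.5607 kW.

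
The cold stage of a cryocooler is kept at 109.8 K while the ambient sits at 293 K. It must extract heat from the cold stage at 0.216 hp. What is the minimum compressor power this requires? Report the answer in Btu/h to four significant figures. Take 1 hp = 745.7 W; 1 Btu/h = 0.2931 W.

The reservoir spacing is ΔT = 293 − 109.8 = 183.2 K.
COP_Carnot = T_C/ΔT = 109.80/183.2 = 0.5993.
Ẇ_min = Q̇/COP_Carnot = 0.2160/0.5993 = 0.3604 hp = 916.9 Btu/h.

916.9 Btu/h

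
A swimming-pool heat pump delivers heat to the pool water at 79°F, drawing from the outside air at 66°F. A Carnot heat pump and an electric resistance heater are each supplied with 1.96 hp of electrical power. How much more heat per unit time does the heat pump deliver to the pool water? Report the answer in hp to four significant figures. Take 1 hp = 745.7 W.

In absolute terms T_C = 292.04 K and T_H = 299.26 K, so ΔT = 7.222 K.
COP_Carnot = T_H/ΔT = 299.26/7.222 = 41.44.
The heat pump delivers Q̇_H = COP × Ẇ = 81.21 hp; the resistance heater delivers Ẇ = 1.960 hp.
Extra = (COP − 1)·Ẇ = 79.25 hp.

79.25 hp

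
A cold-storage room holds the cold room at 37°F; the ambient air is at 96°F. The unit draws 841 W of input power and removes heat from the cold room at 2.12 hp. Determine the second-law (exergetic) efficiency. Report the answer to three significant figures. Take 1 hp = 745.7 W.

Converting, Q̇_C = 2.120 hp = 1581 W, so COP_actual = Q̇_C/Ẇ = 1581/841.0 = 1.880.
In absolute terms T_C = 275.93 K and T_H = 308.71 K, so ΔT = 32.78 K.
COP_Carnot = T_C/ΔT = 275.93/32.78 = 8.418.
η_II = COP_actual/COP_Carnot = 1.880/8.418 = 0.2233.

0.223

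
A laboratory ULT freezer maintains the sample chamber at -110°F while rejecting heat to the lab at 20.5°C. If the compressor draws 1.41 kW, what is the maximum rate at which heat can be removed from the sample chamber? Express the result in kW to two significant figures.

In absolute terms T_C = 194.26 K and T_H = 293.65 K, so ΔT = 99.39 K.
COP_Carnot = T_C/ΔT = 194.26/99.39 = 1.955.
Q̇_max = COP_Carnot × Ẇ = 1.955 × 1.410 kW = 2.756 kW.

2.8 kW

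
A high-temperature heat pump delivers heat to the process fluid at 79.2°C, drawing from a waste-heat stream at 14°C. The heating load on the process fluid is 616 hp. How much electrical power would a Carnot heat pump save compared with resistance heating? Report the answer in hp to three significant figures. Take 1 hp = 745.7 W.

In absolute terms T_C = 287.15 K and T_H = 352.35 K, so ΔT = 65.20 K.
COP_Carnot = T_H/ΔT = 352.35/65.20 = 5.404.
Resistance heating needs Ẇ_res = Q̇_H = 616.0 hp; the reversible heat pump needs only Ẇ_hp = Q̇_H/COP = 114.0 hp.
Saving = 616.0 − 114.0 = 502.0 hp.

502 hp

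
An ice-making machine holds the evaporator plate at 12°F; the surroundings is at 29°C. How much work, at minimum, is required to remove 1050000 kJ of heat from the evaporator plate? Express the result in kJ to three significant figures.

161000 kJ

In absolute terms T_C = 262.04 K and T_H = 302.15 K, so ΔT = 40.11 K.
The reversible limit is COP_R = T_C/ΔT = 6.533, so W_min = Q_C/COP = Q_C·ΔT/T_C.
W_min = 1050000 × 40.11/262.04 = 160700 kJ.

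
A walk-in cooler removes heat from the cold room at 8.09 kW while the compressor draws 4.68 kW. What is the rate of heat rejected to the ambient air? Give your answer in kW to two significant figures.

13 kW

For a cyclic device the first law requires Q̇_H = Q̇_C + Ẇ.
Q̇_H = Q̇_C + Ẇ = 12.77 kW.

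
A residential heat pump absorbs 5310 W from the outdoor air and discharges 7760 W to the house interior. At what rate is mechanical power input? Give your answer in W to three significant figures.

2450 W

For a cyclic device the first law requires Q̇_H = Q̇_C + Ẇ.
Ẇ = Q̇_H − Q̇_C = 2450 W.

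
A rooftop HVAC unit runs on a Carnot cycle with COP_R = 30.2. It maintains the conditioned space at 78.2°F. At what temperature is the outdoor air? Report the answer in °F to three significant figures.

96.0 °F

COP_R = T_C/(T_H − T_C) gives T_H − T_C = T_C/COP.
With T_C = 298.82 K, T_H = 298.82 × (1 + 1/30.2) = 308.71 K.
Converting, 308.71 K = 96.01°F.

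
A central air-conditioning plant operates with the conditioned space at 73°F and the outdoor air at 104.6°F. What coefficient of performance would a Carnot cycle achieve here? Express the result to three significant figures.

In absolute terms T_C = 295.93 K and T_H = 313.48 K, so ΔT = 17.56 K.
For a reversible cycle, COP_Carnot = T_C/ΔT = 295.93/17.56 = 16.86.

16.9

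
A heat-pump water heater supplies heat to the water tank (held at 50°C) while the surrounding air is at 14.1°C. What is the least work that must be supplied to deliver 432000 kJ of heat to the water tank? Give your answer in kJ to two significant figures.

48000 kJ

In absolute terms T_C = 287.25 K and T_H = 323.15 K, so ΔT = 35.90 K.
The reversible limit is COP_HP = T_H/ΔT = 9.001, so W_min = Q_H/COP = Q_H·ΔT/T_H.
W_min = 432000 × 35.90/323.15 = 47990 kJ.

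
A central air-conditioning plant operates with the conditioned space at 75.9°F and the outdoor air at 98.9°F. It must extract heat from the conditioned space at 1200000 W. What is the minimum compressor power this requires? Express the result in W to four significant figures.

In absolute terms T_C = 297.54 K and T_H = 310.32 K, so ΔT = 12.78 K.
COP_Carnot = T_C/ΔT = 297.54/12.78 = 23.29.
Ẇ_min = Q̇/COP_Carnot = 1200000/23.29 = 51530 W.

51530 W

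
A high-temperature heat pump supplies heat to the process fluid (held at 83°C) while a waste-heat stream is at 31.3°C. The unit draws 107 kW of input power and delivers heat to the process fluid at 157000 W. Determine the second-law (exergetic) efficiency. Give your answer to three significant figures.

0.213

Converting, Q̇_H = 157000 W = 157.0 kW, so COP_actual = Q̇_H/Ẇ = 157.0/107.0 = 1.467.
In absolute terms T_C = 304.45 K and T_H = 356.15 K, so ΔT = 51.70 K.
COP_Carnot = T_H/ΔT = 356.15/51.70 = 6.889.
η_II = COP_actual/COP_Carnot = 1.467/6.889 = 0.2130.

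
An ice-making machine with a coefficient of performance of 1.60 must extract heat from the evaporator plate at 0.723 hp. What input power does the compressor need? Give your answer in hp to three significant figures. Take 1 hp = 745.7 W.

Ẇ = Q̇_C/COP = 0.7230/1.60 = 0.4519 hp.

0.452 hp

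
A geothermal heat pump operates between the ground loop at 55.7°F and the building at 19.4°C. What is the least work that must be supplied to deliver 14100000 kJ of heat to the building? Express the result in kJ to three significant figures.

300000 kJ

In absolute terms T_C = 286.32 K and T_H = 292.55 K, so ΔT = 6.233 K.
The reversible limit is COP_HP = T_H/ΔT = 46.93, so W_min = Q_H/COP = Q_H·ΔT/T_H.
W_min = 14100000 × 6.233/292.55 = 300400 kJ.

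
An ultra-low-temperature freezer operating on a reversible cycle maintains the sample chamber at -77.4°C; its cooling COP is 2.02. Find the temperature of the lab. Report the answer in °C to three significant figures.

COP_R = T_C/(T_H − T_C) gives T_H − T_C = T_C/COP.
With T_C = 195.75 K, T_H = 195.75 × (1 + 1/2.02) = 292.66 K.
Converting, 292.66 K = 19.51°C.

19.5 °C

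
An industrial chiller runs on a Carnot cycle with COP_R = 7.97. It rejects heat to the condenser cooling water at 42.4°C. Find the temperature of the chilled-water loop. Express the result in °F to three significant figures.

For a Carnot refrigerator COP_R = T_C/(T_H − T_C), so T_C = COP·T_H/(1 + COP).
With T_H = 315.55 K, T_C = 7.97 × 315.55/8.970 = 280.37 K.
Converting, 280.37 K = 45.00°F.

45.0 °F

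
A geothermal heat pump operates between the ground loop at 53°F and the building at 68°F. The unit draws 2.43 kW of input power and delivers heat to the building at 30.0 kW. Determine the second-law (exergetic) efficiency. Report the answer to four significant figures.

0.3509

COP_actual = Q̇_H/Ẇ = 30.00/2.430 = 12.35.
In absolute terms T_C = 284.82 K and T_H = 293.15 K, so ΔT = 8.333 K.
COP_Carnot = T_H/ΔT = 293.15/8.333 = 35.18.
η_II = COP_actual/COP_Carnot = 12.35/35.18 = 0.3509.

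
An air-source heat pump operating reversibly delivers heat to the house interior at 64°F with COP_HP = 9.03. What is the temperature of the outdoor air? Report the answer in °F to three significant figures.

COP_HP = T_H/(T_H − T_C) gives T_H − T_C = T_H/COP.
With T_H = 290.93 K, T_C = 290.93 × (1 − 1/9.03) = 258.71 K.
Converting, 258.71 K = 6.01°F.

6.01 °F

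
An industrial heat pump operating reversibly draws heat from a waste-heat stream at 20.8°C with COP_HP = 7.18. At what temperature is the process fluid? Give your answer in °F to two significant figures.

160 °F

COP_HP = T_H/(T_H − T_C) rearranges to T_H = COP·T_C/(COP − 1).
With T_C = 293.95 K, T_H = 7.18 × 293.95/6.180 = 341.51 K.
Converting, 341.51 K = 155.06°F.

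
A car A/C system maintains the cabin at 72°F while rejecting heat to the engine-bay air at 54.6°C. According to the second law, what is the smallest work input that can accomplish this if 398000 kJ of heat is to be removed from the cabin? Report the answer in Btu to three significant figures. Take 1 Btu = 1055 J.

In absolute terms T_C = 295.37 K and T_H = 327.75 K, so ΔT = 32.38 K.
The reversible limit is COP_R = T_C/ΔT = 9.123, so W_min = Q_C/COP = Q_C·ΔT/T_C.
W_min = 398000 × 32.38/295.37 = 43630 kJ = 41350 Btu.

41400 Btu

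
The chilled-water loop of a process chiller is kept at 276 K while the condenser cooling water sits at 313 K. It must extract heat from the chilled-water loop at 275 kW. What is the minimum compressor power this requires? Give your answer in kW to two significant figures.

The reservoir spacing is ΔT = 313 − 276 = 37.00 K.
COP_Carnot = T_C/ΔT = 276.00/37.00 = 7.459.
Ẇ_min = Q̇/COP_Carnot = 275.0/7.459 = 36.87 kW.

37 kW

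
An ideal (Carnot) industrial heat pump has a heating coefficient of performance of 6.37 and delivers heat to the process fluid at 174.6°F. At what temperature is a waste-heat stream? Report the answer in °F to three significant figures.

COP_HP = T_H/(T_H − T_C) gives T_H − T_C = T_H/COP.
With T_H = 352.37 K, T_C = 352.37 × (1 − 1/6.37) = 297.05 K.
Converting, 297.05 K = 75.03°F.

75.0 °F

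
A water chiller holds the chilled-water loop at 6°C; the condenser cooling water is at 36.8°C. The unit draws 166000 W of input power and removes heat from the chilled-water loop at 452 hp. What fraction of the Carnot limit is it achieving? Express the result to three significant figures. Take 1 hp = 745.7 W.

0.224

Converting, Q̇_C = 452.0 hp = 337100 W, so COP_actual = Q̇_C/Ẇ = 337100/166000 = 2.030.
In absolute terms T_C = 279.15 K and T_H = 309.95 K, so ΔT = 30.80 K.
COP_Carnot = T_C/ΔT = 279.15/30.80 = 9.063.
η_II = COP_actual/COP_Carnot = 2.030/9.063 = 0.2240.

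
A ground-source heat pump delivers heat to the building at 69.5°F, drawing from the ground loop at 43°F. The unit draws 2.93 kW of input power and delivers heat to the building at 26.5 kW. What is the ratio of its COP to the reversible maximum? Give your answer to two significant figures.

COP_actual = Q̇_H/Ẇ = 26.50/2.930 = 9.044.
In absolute terms T_C = 279.26 K and T_H = 293.98 K, so ΔT = 14.72 K.
COP_Carnot = T_H/ΔT = 293.98/14.72 = 19.97.
η_II = COP_actual/COP_Carnot = 9.044/19.97 = 0.4529.

0.45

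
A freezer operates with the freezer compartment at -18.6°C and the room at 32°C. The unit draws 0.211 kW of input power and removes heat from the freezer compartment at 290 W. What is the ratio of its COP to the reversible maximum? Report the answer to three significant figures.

Converting, Q̇_C = 290.0 W = 0.2900 kW, so COP_actual = Q̇_C/Ẇ = 0.2900/0.2110 = 1.374.
In absolute terms T_C = 254.55 K and T_H = 305.15 K, so ΔT = 50.60 K.
COP_Carnot = T_C/ΔT = 254.55/50.60 = 5.031.
η_II = COP_actual/COP_Carnot = 1.374/5.031 = 0.2732.

0.273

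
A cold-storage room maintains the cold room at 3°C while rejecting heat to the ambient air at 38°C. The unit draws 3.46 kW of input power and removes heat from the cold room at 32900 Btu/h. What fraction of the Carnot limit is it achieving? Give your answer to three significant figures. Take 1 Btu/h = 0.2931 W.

Converting, Q̇_C = 32900 Btu/h = 9.643 kW, so COP_actual = Q̇_C/Ẇ = 9.643/3.460 = 2.787.
In absolute terms T_C = 276.15 K and T_H = 311.15 K, so ΔT = 35.00 K.
COP_Carnot = T_C/ΔT = 276.15/35.00 = 7.890.
η_II = COP_actual/COP_Carnot = 2.787/7.890 = 0.3532.

0.353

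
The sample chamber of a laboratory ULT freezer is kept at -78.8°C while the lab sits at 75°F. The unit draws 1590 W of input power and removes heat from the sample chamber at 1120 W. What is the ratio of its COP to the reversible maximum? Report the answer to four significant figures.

COP_actual = Q̇_C/Ẇ = 1120/1590 = 0.7044.
In absolute terms T_C = 194.35 K and T_H = 297.04 K, so ΔT = 102.7 K.
COP_Carnot = T_C/ΔT = 194.35/102.7 = 1.893.
η_II = COP_actual/COP_Carnot = 0.7044/1.893 = 0.3722.

0.3722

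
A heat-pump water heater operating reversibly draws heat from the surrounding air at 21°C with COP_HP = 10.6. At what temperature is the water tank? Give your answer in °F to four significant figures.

125.0 °F

COP_HP = T_H/(T_H − T_C) rearranges to T_H = COP·T_C/(COP − 1).
With T_C = 294.15 K, T_H = 10.6 × 294.15/9.600 = 324.79 K.
Converting, 324.79 K = 124.95°F.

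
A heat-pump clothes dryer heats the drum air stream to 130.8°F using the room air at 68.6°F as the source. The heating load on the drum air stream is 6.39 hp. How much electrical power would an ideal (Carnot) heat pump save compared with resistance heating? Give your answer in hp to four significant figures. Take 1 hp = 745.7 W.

5.717 hp

In absolute terms T_C = 293.48 K and T_H = 328.04 K, so ΔT = 34.56 K.
COP_Carnot = T_H/ΔT = 328.04/34.56 = 9.493.
Resistance heating needs Ẇ_res = Q̇_H = 6.390 hp; the reversible heat pump needs only Ẇ_hp = Q̇_H/COP = 0.6731 hp.
Saving = 6.390 − 0.6731 = 5.717 hp.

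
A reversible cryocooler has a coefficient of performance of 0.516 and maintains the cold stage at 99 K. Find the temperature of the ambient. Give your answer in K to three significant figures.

291 K

COP_R = T_C/(T_H − T_C) gives T_H − T_C = T_C/COP.
With T_C = 99.00 K, T_H = 99.00 × (1 + 1/0.516) = 290.86 K.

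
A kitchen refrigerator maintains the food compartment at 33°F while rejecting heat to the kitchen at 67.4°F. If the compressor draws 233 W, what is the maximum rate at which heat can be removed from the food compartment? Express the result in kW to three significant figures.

In absolute terms T_C = 273.71 K and T_H = 292.82 K, so ΔT = 19.11 K.
COP_Carnot = T_C/ΔT = 273.71/19.11 = 14.32.
Q̇_max = COP_Carnot × Ẇ = 14.32 × 233.0 W = 3337 W = 3.337 kW.

3.34 kW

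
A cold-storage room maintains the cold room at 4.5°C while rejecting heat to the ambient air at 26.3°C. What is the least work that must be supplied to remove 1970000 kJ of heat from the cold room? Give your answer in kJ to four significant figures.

154700 kJ

In absolute terms T_C = 277.65 K and T_H = 299.45 K, so ΔT = 21.80 K.
The reversible limit is COP_R = T_C/ΔT = 12.74, so W_min = Q_C/COP = Q_C·ΔT/T_C.
W_min = 1970000 × 21.80/277.65 = 154700 kJ.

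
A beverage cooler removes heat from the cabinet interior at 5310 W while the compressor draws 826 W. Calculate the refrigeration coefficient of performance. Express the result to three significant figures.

6.43

The first law gives Q̇_H = Q̇_C + Ẇ, so the three rates are Q̇_C = 5310, Q̇_H = 6136, Ẇ = 826.0 W.
COP_R = Q̇_C/Ẇ = 5310/826.0 = 6.429.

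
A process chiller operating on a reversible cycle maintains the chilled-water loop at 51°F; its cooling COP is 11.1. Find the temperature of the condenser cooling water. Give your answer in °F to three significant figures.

97.0 °F

COP_R = T_C/(T_H − T_C) gives T_H − T_C = T_C/COP.
With T_C = 283.71 K, T_H = 283.71 × (1 + 1/11.1) = 309.26 K.
Converting, 309.26 K = 97.01°F.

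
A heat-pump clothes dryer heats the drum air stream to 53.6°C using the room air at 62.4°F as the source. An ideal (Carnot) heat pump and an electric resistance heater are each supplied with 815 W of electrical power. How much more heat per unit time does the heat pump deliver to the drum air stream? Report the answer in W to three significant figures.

In absolute terms T_C = 290.04 K and T_H = 326.75 K, so ΔT = 36.71 K.
COP_Carnot = T_H/ΔT = 326.75/36.71 = 8.901.
The heat pump delivers Q̇_H = COP × Ẇ = 7254 W; the resistance heater delivers Ẇ = 815.0 W.
Extra = (COP − 1)·Ẇ = 6439 W.

6440 W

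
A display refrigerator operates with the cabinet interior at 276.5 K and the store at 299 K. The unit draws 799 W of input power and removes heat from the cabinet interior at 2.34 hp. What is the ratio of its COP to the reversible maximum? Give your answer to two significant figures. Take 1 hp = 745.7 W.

0.18

Converting, Q̇_C = 2.340 hp = 1745 W, so COP_actual = Q̇_C/Ẇ = 1745/799.0 = 2.184.
The reservoir spacing is ΔT = 299 − 276.5 = 22.50 K.
COP_Carnot = T_C/ΔT = 276.50/22.50 = 12.29.
η_II = COP_actual/COP_Carnot = 2.184/12.29 = 0.1777.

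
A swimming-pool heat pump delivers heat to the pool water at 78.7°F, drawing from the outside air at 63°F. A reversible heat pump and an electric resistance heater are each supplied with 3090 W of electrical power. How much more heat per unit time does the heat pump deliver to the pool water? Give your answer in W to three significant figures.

103000 W

In absolute terms T_C = 290.37 K and T_H = 299.09 K, so ΔT = 8.722 K.
COP_Carnot = T_H/ΔT = 299.09/8.722 = 34.29.
The heat pump delivers Q̇_H = COP × Ẇ = 106000 W; the resistance heater delivers Ẇ = 3090 W.
Extra = (COP − 1)·Ẇ = 102900 W.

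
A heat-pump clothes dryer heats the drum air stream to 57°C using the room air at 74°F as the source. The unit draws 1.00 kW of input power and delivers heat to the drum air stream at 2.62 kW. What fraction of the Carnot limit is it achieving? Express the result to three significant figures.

0.267

COP_actual = Q̇_H/Ẇ = 2.620/1.000 = 2.620.
In absolute terms T_C = 296.48 K and T_H = 330.15 K, so ΔT = 33.67 K.
COP_Carnot = T_H/ΔT = 330.15/33.67 = 9.806.
η_II = COP_actual/COP_Carnot = 2.620/9.806 = 0.2672.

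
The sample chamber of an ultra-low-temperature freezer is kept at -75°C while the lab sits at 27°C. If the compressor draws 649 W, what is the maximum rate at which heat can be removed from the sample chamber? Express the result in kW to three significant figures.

In absolute terms T_C = 198.15 K and T_H = 300.15 K, so ΔT = 102.0 K.
COP_Carnot = T_C/ΔT = 198.15/102.0 = 1.943.
Q̇_max = COP_Carnot × Ẇ = 1.943 × 649.0 W = 1261 W = 1.261 kW.

1.26 kW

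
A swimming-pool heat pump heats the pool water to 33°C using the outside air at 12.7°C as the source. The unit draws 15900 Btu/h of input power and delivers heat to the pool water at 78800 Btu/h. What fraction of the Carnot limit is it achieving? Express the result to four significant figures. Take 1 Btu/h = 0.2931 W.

0.3286

COP_actual = Q̇_H/Ẇ = 78800/15900 = 4.956.
In absolute terms T_C = 285.85 K and T_H = 306.15 K, so ΔT = 20.30 K.
COP_Carnot = T_H/ΔT = 306.15/20.30 = 15.08.
η_II = COP_actual/COP_Carnot = 4.956/15.08 = 0.3286.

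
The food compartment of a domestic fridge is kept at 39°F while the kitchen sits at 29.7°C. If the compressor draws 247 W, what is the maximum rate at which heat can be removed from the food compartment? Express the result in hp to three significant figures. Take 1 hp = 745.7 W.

In absolute terms T_C = 277.04 K and T_H = 302.85 K, so ΔT = 25.81 K.
COP_Carnot = T_C/ΔT = 277.04/25.81 = 10.73.
Q̇_max = COP_Carnot × Ẇ = 10.73 × 247.0 W = 2651 W = 3.555 hp.

3.56 hp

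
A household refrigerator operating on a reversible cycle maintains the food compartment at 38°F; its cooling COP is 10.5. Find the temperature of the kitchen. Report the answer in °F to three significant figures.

85.4 °F

COP_R = T_C/(T_H − T_C) gives T_H − T_C = T_C/COP.
With T_C = 276.48 K, T_H = 276.48 × (1 + 1/10.5) = 302.82 K.
Converting, 302.82 K = 85.40°F.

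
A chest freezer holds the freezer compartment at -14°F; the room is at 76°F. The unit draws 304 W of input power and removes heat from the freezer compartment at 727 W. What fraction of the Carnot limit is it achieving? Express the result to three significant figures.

COP_actual = Q̇_C/Ẇ = 727.0/304.0 = 2.391.
In absolute terms T_C = 247.59 K and T_H = 297.59 K, so ΔT = 50.00 K.
COP_Carnot = T_C/ΔT = 247.59/50.00 = 4.952.
η_II = COP_actual/COP_Carnot = 2.391/4.952 = 0.4829.

0.483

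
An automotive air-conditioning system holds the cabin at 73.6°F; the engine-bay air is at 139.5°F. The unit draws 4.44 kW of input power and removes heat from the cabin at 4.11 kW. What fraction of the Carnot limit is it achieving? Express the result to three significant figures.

COP_actual = Q̇_C/Ẇ = 4.110/4.440 = 0.9257.
In absolute terms T_C = 296.26 K and T_H = 332.87 K, so ΔT = 36.61 K.
COP_Carnot = T_C/ΔT = 296.26/36.61 = 8.092.
η_II = COP_actual/COP_Carnot = 0.9257/8.092 = 0.1144.

0.114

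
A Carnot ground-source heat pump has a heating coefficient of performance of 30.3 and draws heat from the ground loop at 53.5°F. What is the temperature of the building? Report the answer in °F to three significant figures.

71.0 °F

COP_HP = T_H/(T_H − T_C) rearranges to T_H = COP·T_C/(COP − 1).
With T_C = 285.09 K, T_H = 30.3 × 285.09/29.30 = 294.82 K.
Converting, 294.82 K = 71.01°F.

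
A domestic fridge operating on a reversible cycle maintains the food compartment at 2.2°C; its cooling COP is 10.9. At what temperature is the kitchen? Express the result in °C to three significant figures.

27.5 °C

COP_R = T_C/(T_H − T_C) gives T_H − T_C = T_C/COP.
With T_C = 275.35 K, T_H = 275.35 × (1 + 1/10.9) = 300.61 K.
Converting, 300.61 K = 27.46°C.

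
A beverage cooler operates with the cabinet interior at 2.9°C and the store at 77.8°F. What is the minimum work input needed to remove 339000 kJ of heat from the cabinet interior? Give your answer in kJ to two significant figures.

28000 kJ

In absolute terms T_C = 276.05 K and T_H = 298.59 K, so ΔT = 22.54 K.
The reversible limit is COP_R = T_C/ΔT = 12.24, so W_min = Q_C/COP = Q_C·ΔT/T_C.
W_min = 339000 × 22.54/276.05 = 27690 kJ.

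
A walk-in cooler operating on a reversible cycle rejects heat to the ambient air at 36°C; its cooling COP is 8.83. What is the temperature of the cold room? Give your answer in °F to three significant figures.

40.2 °F

For a Carnot refrigerator COP_R = T_C/(T_H − T_C), so T_C = COP·T_H/(1 + COP).
With T_H = 309.15 K, T_C = 8.83 × 309.15/9.830 = 277.70 K.
Converting, 277.70 K = 40.19°F.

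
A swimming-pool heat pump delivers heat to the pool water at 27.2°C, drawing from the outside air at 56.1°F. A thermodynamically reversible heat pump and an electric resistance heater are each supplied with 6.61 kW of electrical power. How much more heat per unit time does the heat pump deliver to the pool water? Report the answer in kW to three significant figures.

137 kW

In absolute terms T_C = 286.54 K and T_H = 300.35 K, so ΔT = 13.81 K.
COP_Carnot = T_H/ΔT = 300.35/13.81 = 21.75.
The heat pump delivers Q̇_H = COP × Ẇ = 143.7 kW; the resistance heater delivers Ẇ = 6.610 kW.
Extra = (COP − 1)·Ẇ = 137.1 kW.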